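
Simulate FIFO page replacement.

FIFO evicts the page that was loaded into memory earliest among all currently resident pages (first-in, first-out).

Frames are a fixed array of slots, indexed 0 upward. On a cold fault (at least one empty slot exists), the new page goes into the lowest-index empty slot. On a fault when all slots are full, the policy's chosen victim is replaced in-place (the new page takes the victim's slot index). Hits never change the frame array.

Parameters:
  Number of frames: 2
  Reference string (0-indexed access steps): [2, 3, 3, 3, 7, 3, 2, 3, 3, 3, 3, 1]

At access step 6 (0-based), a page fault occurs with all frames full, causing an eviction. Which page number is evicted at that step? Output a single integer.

Answer: 3

Derivation:
Step 0: ref 2 -> FAULT, frames=[2,-]
Step 1: ref 3 -> FAULT, frames=[2,3]
Step 2: ref 3 -> HIT, frames=[2,3]
Step 3: ref 3 -> HIT, frames=[2,3]
Step 4: ref 7 -> FAULT, evict 2, frames=[7,3]
Step 5: ref 3 -> HIT, frames=[7,3]
Step 6: ref 2 -> FAULT, evict 3, frames=[7,2]
At step 6: evicted page 3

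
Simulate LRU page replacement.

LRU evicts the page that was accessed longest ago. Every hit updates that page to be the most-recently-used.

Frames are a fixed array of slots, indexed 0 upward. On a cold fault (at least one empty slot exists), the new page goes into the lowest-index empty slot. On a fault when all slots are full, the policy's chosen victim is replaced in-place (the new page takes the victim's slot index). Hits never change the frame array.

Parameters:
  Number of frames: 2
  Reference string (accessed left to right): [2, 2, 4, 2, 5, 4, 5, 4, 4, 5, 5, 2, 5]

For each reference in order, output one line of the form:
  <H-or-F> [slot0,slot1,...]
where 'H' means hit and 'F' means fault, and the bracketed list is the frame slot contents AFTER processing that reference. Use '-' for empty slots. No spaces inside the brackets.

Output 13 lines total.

F [2,-]
H [2,-]
F [2,4]
H [2,4]
F [2,5]
F [4,5]
H [4,5]
H [4,5]
H [4,5]
H [4,5]
H [4,5]
F [2,5]
H [2,5]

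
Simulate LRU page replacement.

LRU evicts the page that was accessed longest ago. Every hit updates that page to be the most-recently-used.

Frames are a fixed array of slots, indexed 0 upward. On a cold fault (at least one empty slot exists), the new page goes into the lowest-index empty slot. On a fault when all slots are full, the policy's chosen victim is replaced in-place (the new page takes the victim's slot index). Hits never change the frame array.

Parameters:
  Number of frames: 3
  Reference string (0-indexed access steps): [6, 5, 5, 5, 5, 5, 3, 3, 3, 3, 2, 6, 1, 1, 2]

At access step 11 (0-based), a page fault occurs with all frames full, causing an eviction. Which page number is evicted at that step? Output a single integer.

Answer: 5

Derivation:
Step 0: ref 6 -> FAULT, frames=[6,-,-]
Step 1: ref 5 -> FAULT, frames=[6,5,-]
Step 2: ref 5 -> HIT, frames=[6,5,-]
Step 3: ref 5 -> HIT, frames=[6,5,-]
Step 4: ref 5 -> HIT, frames=[6,5,-]
Step 5: ref 5 -> HIT, frames=[6,5,-]
Step 6: ref 3 -> FAULT, frames=[6,5,3]
Step 7: ref 3 -> HIT, frames=[6,5,3]
Step 8: ref 3 -> HIT, frames=[6,5,3]
Step 9: ref 3 -> HIT, frames=[6,5,3]
Step 10: ref 2 -> FAULT, evict 6, frames=[2,5,3]
Step 11: ref 6 -> FAULT, evict 5, frames=[2,6,3]
At step 11: evicted page 5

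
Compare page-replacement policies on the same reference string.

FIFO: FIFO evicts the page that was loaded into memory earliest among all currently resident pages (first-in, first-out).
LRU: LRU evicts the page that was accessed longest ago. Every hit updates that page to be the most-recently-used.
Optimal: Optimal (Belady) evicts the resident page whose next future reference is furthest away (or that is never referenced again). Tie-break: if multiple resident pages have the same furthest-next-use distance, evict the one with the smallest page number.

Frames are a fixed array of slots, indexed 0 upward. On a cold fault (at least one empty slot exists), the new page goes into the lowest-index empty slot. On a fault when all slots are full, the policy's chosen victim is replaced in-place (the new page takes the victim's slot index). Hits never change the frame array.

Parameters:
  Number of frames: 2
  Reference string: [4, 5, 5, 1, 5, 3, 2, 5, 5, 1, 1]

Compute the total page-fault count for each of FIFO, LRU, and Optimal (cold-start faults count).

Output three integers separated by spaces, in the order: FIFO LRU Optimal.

--- FIFO ---
  step 0: ref 4 -> FAULT, frames=[4,-] (faults so far: 1)
  step 1: ref 5 -> FAULT, frames=[4,5] (faults so far: 2)
  step 2: ref 5 -> HIT, frames=[4,5] (faults so far: 2)
  step 3: ref 1 -> FAULT, evict 4, frames=[1,5] (faults so far: 3)
  step 4: ref 5 -> HIT, frames=[1,5] (faults so far: 3)
  step 5: ref 3 -> FAULT, evict 5, frames=[1,3] (faults so far: 4)
  step 6: ref 2 -> FAULT, evict 1, frames=[2,3] (faults so far: 5)
  step 7: ref 5 -> FAULT, evict 3, frames=[2,5] (faults so far: 6)
  step 8: ref 5 -> HIT, frames=[2,5] (faults so far: 6)
  step 9: ref 1 -> FAULT, evict 2, frames=[1,5] (faults so far: 7)
  step 10: ref 1 -> HIT, frames=[1,5] (faults so far: 7)
  FIFO total faults: 7
--- LRU ---
  step 0: ref 4 -> FAULT, frames=[4,-] (faults so far: 1)
  step 1: ref 5 -> FAULT, frames=[4,5] (faults so far: 2)
  step 2: ref 5 -> HIT, frames=[4,5] (faults so far: 2)
  step 3: ref 1 -> FAULT, evict 4, frames=[1,5] (faults so far: 3)
  step 4: ref 5 -> HIT, frames=[1,5] (faults so far: 3)
  step 5: ref 3 -> FAULT, evict 1, frames=[3,5] (faults so far: 4)
  step 6: ref 2 -> FAULT, evict 5, frames=[3,2] (faults so far: 5)
  step 7: ref 5 -> FAULT, evict 3, frames=[5,2] (faults so far: 6)
  step 8: ref 5 -> HIT, frames=[5,2] (faults so far: 6)
  step 9: ref 1 -> FAULT, evict 2, frames=[5,1] (faults so far: 7)
  step 10: ref 1 -> HIT, frames=[5,1] (faults so far: 7)
  LRU total faults: 7
--- Optimal ---
  step 0: ref 4 -> FAULT, frames=[4,-] (faults so far: 1)
  step 1: ref 5 -> FAULT, frames=[4,5] (faults so far: 2)
  step 2: ref 5 -> HIT, frames=[4,5] (faults so far: 2)
  step 3: ref 1 -> FAULT, evict 4, frames=[1,5] (faults so far: 3)
  step 4: ref 5 -> HIT, frames=[1,5] (faults so far: 3)
  step 5: ref 3 -> FAULT, evict 1, frames=[3,5] (faults so far: 4)
  step 6: ref 2 -> FAULT, evict 3, frames=[2,5] (faults so far: 5)
  step 7: ref 5 -> HIT, frames=[2,5] (faults so far: 5)
  step 8: ref 5 -> HIT, frames=[2,5] (faults so far: 5)
  step 9: ref 1 -> FAULT, evict 2, frames=[1,5] (faults so far: 6)
  step 10: ref 1 -> HIT, frames=[1,5] (faults so far: 6)
  Optimal total faults: 6

Answer: 7 7 6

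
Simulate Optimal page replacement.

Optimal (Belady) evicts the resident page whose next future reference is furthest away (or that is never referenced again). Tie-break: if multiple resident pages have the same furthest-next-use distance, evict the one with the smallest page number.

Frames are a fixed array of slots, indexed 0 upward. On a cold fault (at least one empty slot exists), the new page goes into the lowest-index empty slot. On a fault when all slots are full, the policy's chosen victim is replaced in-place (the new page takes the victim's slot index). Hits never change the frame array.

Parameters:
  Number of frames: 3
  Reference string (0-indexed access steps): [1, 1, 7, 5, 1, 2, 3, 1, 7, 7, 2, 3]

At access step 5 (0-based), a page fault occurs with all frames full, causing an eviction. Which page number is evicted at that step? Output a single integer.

Answer: 5

Derivation:
Step 0: ref 1 -> FAULT, frames=[1,-,-]
Step 1: ref 1 -> HIT, frames=[1,-,-]
Step 2: ref 7 -> FAULT, frames=[1,7,-]
Step 3: ref 5 -> FAULT, frames=[1,7,5]
Step 4: ref 1 -> HIT, frames=[1,7,5]
Step 5: ref 2 -> FAULT, evict 5, frames=[1,7,2]
At step 5: evicted page 5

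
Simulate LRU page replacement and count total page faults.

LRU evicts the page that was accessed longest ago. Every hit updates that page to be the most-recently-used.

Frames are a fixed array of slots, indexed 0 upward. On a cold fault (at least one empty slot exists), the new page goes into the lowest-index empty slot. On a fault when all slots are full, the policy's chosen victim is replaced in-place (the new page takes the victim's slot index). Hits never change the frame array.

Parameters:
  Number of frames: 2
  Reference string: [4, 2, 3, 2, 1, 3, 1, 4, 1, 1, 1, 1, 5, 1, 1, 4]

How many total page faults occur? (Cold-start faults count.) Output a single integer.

Step 0: ref 4 → FAULT, frames=[4,-]
Step 1: ref 2 → FAULT, frames=[4,2]
Step 2: ref 3 → FAULT (evict 4), frames=[3,2]
Step 3: ref 2 → HIT, frames=[3,2]
Step 4: ref 1 → FAULT (evict 3), frames=[1,2]
Step 5: ref 3 → FAULT (evict 2), frames=[1,3]
Step 6: ref 1 → HIT, frames=[1,3]
Step 7: ref 4 → FAULT (evict 3), frames=[1,4]
Step 8: ref 1 → HIT, frames=[1,4]
Step 9: ref 1 → HIT, frames=[1,4]
Step 10: ref 1 → HIT, frames=[1,4]
Step 11: ref 1 → HIT, frames=[1,4]
Step 12: ref 5 → FAULT (evict 4), frames=[1,5]
Step 13: ref 1 → HIT, frames=[1,5]
Step 14: ref 1 → HIT, frames=[1,5]
Step 15: ref 4 → FAULT (evict 5), frames=[1,4]
Total faults: 8

Answer: 8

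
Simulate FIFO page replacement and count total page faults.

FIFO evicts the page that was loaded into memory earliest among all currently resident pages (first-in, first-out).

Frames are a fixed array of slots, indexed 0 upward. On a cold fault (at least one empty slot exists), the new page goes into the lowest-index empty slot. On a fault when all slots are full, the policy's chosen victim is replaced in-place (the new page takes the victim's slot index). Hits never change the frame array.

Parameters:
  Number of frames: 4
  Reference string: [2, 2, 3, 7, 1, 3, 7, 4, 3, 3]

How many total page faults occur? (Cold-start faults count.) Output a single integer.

Answer: 5

Derivation:
Step 0: ref 2 → FAULT, frames=[2,-,-,-]
Step 1: ref 2 → HIT, frames=[2,-,-,-]
Step 2: ref 3 → FAULT, frames=[2,3,-,-]
Step 3: ref 7 → FAULT, frames=[2,3,7,-]
Step 4: ref 1 → FAULT, frames=[2,3,7,1]
Step 5: ref 3 → HIT, frames=[2,3,7,1]
Step 6: ref 7 → HIT, frames=[2,3,7,1]
Step 7: ref 4 → FAULT (evict 2), frames=[4,3,7,1]
Step 8: ref 3 → HIT, frames=[4,3,7,1]
Step 9: ref 3 → HIT, frames=[4,3,7,1]
Total faults: 5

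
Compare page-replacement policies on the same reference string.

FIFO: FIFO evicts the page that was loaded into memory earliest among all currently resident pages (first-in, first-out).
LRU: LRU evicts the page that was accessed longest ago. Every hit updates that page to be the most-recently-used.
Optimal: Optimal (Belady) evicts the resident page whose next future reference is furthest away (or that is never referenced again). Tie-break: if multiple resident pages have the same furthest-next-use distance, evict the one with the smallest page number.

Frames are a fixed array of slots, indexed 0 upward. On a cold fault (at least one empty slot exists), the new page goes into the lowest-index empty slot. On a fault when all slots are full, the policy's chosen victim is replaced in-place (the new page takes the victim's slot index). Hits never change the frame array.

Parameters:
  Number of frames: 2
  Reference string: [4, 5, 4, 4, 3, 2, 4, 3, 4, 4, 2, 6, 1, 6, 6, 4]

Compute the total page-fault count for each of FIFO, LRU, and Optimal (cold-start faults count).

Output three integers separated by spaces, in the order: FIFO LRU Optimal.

--- FIFO ---
  step 0: ref 4 -> FAULT, frames=[4,-] (faults so far: 1)
  step 1: ref 5 -> FAULT, frames=[4,5] (faults so far: 2)
  step 2: ref 4 -> HIT, frames=[4,5] (faults so far: 2)
  step 3: ref 4 -> HIT, frames=[4,5] (faults so far: 2)
  step 4: ref 3 -> FAULT, evict 4, frames=[3,5] (faults so far: 3)
  step 5: ref 2 -> FAULT, evict 5, frames=[3,2] (faults so far: 4)
  step 6: ref 4 -> FAULT, evict 3, frames=[4,2] (faults so far: 5)
  step 7: ref 3 -> FAULT, evict 2, frames=[4,3] (faults so far: 6)
  step 8: ref 4 -> HIT, frames=[4,3] (faults so far: 6)
  step 9: ref 4 -> HIT, frames=[4,3] (faults so far: 6)
  step 10: ref 2 -> FAULT, evict 4, frames=[2,3] (faults so far: 7)
  step 11: ref 6 -> FAULT, evict 3, frames=[2,6] (faults so far: 8)
  step 12: ref 1 -> FAULT, evict 2, frames=[1,6] (faults so far: 9)
  step 13: ref 6 -> HIT, frames=[1,6] (faults so far: 9)
  step 14: ref 6 -> HIT, frames=[1,6] (faults so far: 9)
  step 15: ref 4 -> FAULT, evict 6, frames=[1,4] (faults so far: 10)
  FIFO total faults: 10
--- LRU ---
  step 0: ref 4 -> FAULT, frames=[4,-] (faults so far: 1)
  step 1: ref 5 -> FAULT, frames=[4,5] (faults so far: 2)
  step 2: ref 4 -> HIT, frames=[4,5] (faults so far: 2)
  step 3: ref 4 -> HIT, frames=[4,5] (faults so far: 2)
  step 4: ref 3 -> FAULT, evict 5, frames=[4,3] (faults so far: 3)
  step 5: ref 2 -> FAULT, evict 4, frames=[2,3] (faults so far: 4)
  step 6: ref 4 -> FAULT, evict 3, frames=[2,4] (faults so far: 5)
  step 7: ref 3 -> FAULT, evict 2, frames=[3,4] (faults so far: 6)
  step 8: ref 4 -> HIT, frames=[3,4] (faults so far: 6)
  step 9: ref 4 -> HIT, frames=[3,4] (faults so far: 6)
  step 10: ref 2 -> FAULT, evict 3, frames=[2,4] (faults so far: 7)
  step 11: ref 6 -> FAULT, evict 4, frames=[2,6] (faults so far: 8)
  step 12: ref 1 -> FAULT, evict 2, frames=[1,6] (faults so far: 9)
  step 13: ref 6 -> HIT, frames=[1,6] (faults so far: 9)
  step 14: ref 6 -> HIT, frames=[1,6] (faults so far: 9)
  step 15: ref 4 -> FAULT, evict 1, frames=[4,6] (faults so far: 10)
  LRU total faults: 10
--- Optimal ---
  step 0: ref 4 -> FAULT, frames=[4,-] (faults so far: 1)
  step 1: ref 5 -> FAULT, frames=[4,5] (faults so far: 2)
  step 2: ref 4 -> HIT, frames=[4,5] (faults so far: 2)
  step 3: ref 4 -> HIT, frames=[4,5] (faults so far: 2)
  step 4: ref 3 -> FAULT, evict 5, frames=[4,3] (faults so far: 3)
  step 5: ref 2 -> FAULT, evict 3, frames=[4,2] (faults so far: 4)
  step 6: ref 4 -> HIT, frames=[4,2] (faults so far: 4)
  step 7: ref 3 -> FAULT, evict 2, frames=[4,3] (faults so far: 5)
  step 8: ref 4 -> HIT, frames=[4,3] (faults so far: 5)
  step 9: ref 4 -> HIT, frames=[4,3] (faults so far: 5)
  step 10: ref 2 -> FAULT, evict 3, frames=[4,2] (faults so far: 6)
  step 11: ref 6 -> FAULT, evict 2, frames=[4,6] (faults so far: 7)
  step 12: ref 1 -> FAULT, evict 4, frames=[1,6] (faults so far: 8)
  step 13: ref 6 -> HIT, frames=[1,6] (faults so far: 8)
  step 14: ref 6 -> HIT, frames=[1,6] (faults so far: 8)
  step 15: ref 4 -> FAULT, evict 1, frames=[4,6] (faults so far: 9)
  Optimal total faults: 9

Answer: 10 10 9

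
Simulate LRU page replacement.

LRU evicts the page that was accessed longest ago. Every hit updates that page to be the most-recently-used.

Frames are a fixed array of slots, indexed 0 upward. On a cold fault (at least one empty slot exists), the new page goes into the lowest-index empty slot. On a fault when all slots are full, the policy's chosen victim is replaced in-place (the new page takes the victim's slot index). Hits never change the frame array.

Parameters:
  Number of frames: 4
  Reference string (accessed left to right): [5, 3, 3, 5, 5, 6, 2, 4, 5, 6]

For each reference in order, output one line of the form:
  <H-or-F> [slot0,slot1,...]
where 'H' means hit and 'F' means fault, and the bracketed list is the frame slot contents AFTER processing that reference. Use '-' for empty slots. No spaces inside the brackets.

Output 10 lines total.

F [5,-,-,-]
F [5,3,-,-]
H [5,3,-,-]
H [5,3,-,-]
H [5,3,-,-]
F [5,3,6,-]
F [5,3,6,2]
F [5,4,6,2]
H [5,4,6,2]
H [5,4,6,2]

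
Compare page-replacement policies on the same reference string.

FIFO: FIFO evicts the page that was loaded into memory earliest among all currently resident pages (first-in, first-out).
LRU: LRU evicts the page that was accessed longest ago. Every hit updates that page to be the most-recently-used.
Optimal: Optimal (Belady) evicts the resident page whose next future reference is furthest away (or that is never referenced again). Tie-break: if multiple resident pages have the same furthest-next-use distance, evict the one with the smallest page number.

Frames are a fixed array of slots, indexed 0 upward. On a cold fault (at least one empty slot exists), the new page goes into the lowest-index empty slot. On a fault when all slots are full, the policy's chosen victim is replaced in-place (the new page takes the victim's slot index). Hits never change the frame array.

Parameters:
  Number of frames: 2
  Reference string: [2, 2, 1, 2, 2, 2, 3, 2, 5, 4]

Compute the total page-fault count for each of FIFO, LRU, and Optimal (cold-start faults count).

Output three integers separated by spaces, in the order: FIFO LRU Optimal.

--- FIFO ---
  step 0: ref 2 -> FAULT, frames=[2,-] (faults so far: 1)
  step 1: ref 2 -> HIT, frames=[2,-] (faults so far: 1)
  step 2: ref 1 -> FAULT, frames=[2,1] (faults so far: 2)
  step 3: ref 2 -> HIT, frames=[2,1] (faults so far: 2)
  step 4: ref 2 -> HIT, frames=[2,1] (faults so far: 2)
  step 5: ref 2 -> HIT, frames=[2,1] (faults so far: 2)
  step 6: ref 3 -> FAULT, evict 2, frames=[3,1] (faults so far: 3)
  step 7: ref 2 -> FAULT, evict 1, frames=[3,2] (faults so far: 4)
  step 8: ref 5 -> FAULT, evict 3, frames=[5,2] (faults so far: 5)
  step 9: ref 4 -> FAULT, evict 2, frames=[5,4] (faults so far: 6)
  FIFO total faults: 6
--- LRU ---
  step 0: ref 2 -> FAULT, frames=[2,-] (faults so far: 1)
  step 1: ref 2 -> HIT, frames=[2,-] (faults so far: 1)
  step 2: ref 1 -> FAULT, frames=[2,1] (faults so far: 2)
  step 3: ref 2 -> HIT, frames=[2,1] (faults so far: 2)
  step 4: ref 2 -> HIT, frames=[2,1] (faults so far: 2)
  step 5: ref 2 -> HIT, frames=[2,1] (faults so far: 2)
  step 6: ref 3 -> FAULT, evict 1, frames=[2,3] (faults so far: 3)
  step 7: ref 2 -> HIT, frames=[2,3] (faults so far: 3)
  step 8: ref 5 -> FAULT, evict 3, frames=[2,5] (faults so far: 4)
  step 9: ref 4 -> FAULT, evict 2, frames=[4,5] (faults so far: 5)
  LRU total faults: 5
--- Optimal ---
  step 0: ref 2 -> FAULT, frames=[2,-] (faults so far: 1)
  step 1: ref 2 -> HIT, frames=[2,-] (faults so far: 1)
  step 2: ref 1 -> FAULT, frames=[2,1] (faults so far: 2)
  step 3: ref 2 -> HIT, frames=[2,1] (faults so far: 2)
  step 4: ref 2 -> HIT, frames=[2,1] (faults so far: 2)
  step 5: ref 2 -> HIT, frames=[2,1] (faults so far: 2)
  step 6: ref 3 -> FAULT, evict 1, frames=[2,3] (faults so far: 3)
  step 7: ref 2 -> HIT, frames=[2,3] (faults so far: 3)
  step 8: ref 5 -> FAULT, evict 2, frames=[5,3] (faults so far: 4)
  step 9: ref 4 -> FAULT, evict 3, frames=[5,4] (faults so far: 5)
  Optimal total faults: 5

Answer: 6 5 5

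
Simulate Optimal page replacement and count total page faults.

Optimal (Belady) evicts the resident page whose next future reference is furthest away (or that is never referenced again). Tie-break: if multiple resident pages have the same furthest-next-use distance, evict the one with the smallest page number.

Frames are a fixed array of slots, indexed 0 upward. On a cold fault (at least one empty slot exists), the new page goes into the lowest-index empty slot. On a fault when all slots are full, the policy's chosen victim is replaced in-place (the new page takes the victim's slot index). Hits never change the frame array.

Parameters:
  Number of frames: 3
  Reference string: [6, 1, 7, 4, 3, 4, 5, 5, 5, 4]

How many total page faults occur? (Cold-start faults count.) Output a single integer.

Step 0: ref 6 → FAULT, frames=[6,-,-]
Step 1: ref 1 → FAULT, frames=[6,1,-]
Step 2: ref 7 → FAULT, frames=[6,1,7]
Step 3: ref 4 → FAULT (evict 1), frames=[6,4,7]
Step 4: ref 3 → FAULT (evict 6), frames=[3,4,7]
Step 5: ref 4 → HIT, frames=[3,4,7]
Step 6: ref 5 → FAULT (evict 3), frames=[5,4,7]
Step 7: ref 5 → HIT, frames=[5,4,7]
Step 8: ref 5 → HIT, frames=[5,4,7]
Step 9: ref 4 → HIT, frames=[5,4,7]
Total faults: 6

Answer: 6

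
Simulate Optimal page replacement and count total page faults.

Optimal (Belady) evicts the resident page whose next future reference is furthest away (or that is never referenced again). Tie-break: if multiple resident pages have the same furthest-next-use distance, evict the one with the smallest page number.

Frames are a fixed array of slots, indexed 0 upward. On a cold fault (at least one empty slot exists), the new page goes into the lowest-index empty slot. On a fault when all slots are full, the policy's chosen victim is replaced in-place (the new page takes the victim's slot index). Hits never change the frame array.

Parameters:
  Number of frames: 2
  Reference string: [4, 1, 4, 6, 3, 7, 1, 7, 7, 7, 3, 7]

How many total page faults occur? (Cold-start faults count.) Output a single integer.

Step 0: ref 4 → FAULT, frames=[4,-]
Step 1: ref 1 → FAULT, frames=[4,1]
Step 2: ref 4 → HIT, frames=[4,1]
Step 3: ref 6 → FAULT (evict 4), frames=[6,1]
Step 4: ref 3 → FAULT (evict 6), frames=[3,1]
Step 5: ref 7 → FAULT (evict 3), frames=[7,1]
Step 6: ref 1 → HIT, frames=[7,1]
Step 7: ref 7 → HIT, frames=[7,1]
Step 8: ref 7 → HIT, frames=[7,1]
Step 9: ref 7 → HIT, frames=[7,1]
Step 10: ref 3 → FAULT (evict 1), frames=[7,3]
Step 11: ref 7 → HIT, frames=[7,3]
Total faults: 6

Answer: 6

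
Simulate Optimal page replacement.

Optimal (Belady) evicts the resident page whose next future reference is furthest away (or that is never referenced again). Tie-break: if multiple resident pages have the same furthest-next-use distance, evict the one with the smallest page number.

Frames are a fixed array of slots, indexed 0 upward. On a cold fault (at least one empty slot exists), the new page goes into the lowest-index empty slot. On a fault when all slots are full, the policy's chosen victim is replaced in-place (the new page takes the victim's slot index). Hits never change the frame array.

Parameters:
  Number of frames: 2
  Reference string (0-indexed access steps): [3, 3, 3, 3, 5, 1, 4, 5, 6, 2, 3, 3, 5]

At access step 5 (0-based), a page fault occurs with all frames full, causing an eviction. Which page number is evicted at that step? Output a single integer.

Answer: 3

Derivation:
Step 0: ref 3 -> FAULT, frames=[3,-]
Step 1: ref 3 -> HIT, frames=[3,-]
Step 2: ref 3 -> HIT, frames=[3,-]
Step 3: ref 3 -> HIT, frames=[3,-]
Step 4: ref 5 -> FAULT, frames=[3,5]
Step 5: ref 1 -> FAULT, evict 3, frames=[1,5]
At step 5: evicted page 3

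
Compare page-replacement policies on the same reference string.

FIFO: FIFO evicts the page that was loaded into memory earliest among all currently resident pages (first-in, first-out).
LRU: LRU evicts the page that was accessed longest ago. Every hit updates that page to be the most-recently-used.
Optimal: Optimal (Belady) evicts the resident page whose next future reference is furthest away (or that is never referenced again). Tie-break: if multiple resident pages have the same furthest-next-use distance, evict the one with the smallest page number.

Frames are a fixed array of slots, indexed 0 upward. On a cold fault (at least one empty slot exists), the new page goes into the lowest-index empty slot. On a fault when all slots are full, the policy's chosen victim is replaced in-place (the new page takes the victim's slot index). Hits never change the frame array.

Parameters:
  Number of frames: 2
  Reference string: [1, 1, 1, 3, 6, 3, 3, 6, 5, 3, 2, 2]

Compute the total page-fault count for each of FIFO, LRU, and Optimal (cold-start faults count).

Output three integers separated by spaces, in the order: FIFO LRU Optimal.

Answer: 6 6 5

Derivation:
--- FIFO ---
  step 0: ref 1 -> FAULT, frames=[1,-] (faults so far: 1)
  step 1: ref 1 -> HIT, frames=[1,-] (faults so far: 1)
  step 2: ref 1 -> HIT, frames=[1,-] (faults so far: 1)
  step 3: ref 3 -> FAULT, frames=[1,3] (faults so far: 2)
  step 4: ref 6 -> FAULT, evict 1, frames=[6,3] (faults so far: 3)
  step 5: ref 3 -> HIT, frames=[6,3] (faults so far: 3)
  step 6: ref 3 -> HIT, frames=[6,3] (faults so far: 3)
  step 7: ref 6 -> HIT, frames=[6,3] (faults so far: 3)
  step 8: ref 5 -> FAULT, evict 3, frames=[6,5] (faults so far: 4)
  step 9: ref 3 -> FAULT, evict 6, frames=[3,5] (faults so far: 5)
  step 10: ref 2 -> FAULT, evict 5, frames=[3,2] (faults so far: 6)
  step 11: ref 2 -> HIT, frames=[3,2] (faults so far: 6)
  FIFO total faults: 6
--- LRU ---
  step 0: ref 1 -> FAULT, frames=[1,-] (faults so far: 1)
  step 1: ref 1 -> HIT, frames=[1,-] (faults so far: 1)
  step 2: ref 1 -> HIT, frames=[1,-] (faults so far: 1)
  step 3: ref 3 -> FAULT, frames=[1,3] (faults so far: 2)
  step 4: ref 6 -> FAULT, evict 1, frames=[6,3] (faults so far: 3)
  step 5: ref 3 -> HIT, frames=[6,3] (faults so far: 3)
  step 6: ref 3 -> HIT, frames=[6,3] (faults so far: 3)
  step 7: ref 6 -> HIT, frames=[6,3] (faults so far: 3)
  step 8: ref 5 -> FAULT, evict 3, frames=[6,5] (faults so far: 4)
  step 9: ref 3 -> FAULT, evict 6, frames=[3,5] (faults so far: 5)
  step 10: ref 2 -> FAULT, evict 5, frames=[3,2] (faults so far: 6)
  step 11: ref 2 -> HIT, frames=[3,2] (faults so far: 6)
  LRU total faults: 6
--- Optimal ---
  step 0: ref 1 -> FAULT, frames=[1,-] (faults so far: 1)
  step 1: ref 1 -> HIT, frames=[1,-] (faults so far: 1)
  step 2: ref 1 -> HIT, frames=[1,-] (faults so far: 1)
  step 3: ref 3 -> FAULT, frames=[1,3] (faults so far: 2)
  step 4: ref 6 -> FAULT, evict 1, frames=[6,3] (faults so far: 3)
  step 5: ref 3 -> HIT, frames=[6,3] (faults so far: 3)
  step 6: ref 3 -> HIT, frames=[6,3] (faults so far: 3)
  step 7: ref 6 -> HIT, frames=[6,3] (faults so far: 3)
  step 8: ref 5 -> FAULT, evict 6, frames=[5,3] (faults so far: 4)
  step 9: ref 3 -> HIT, frames=[5,3] (faults so far: 4)
  step 10: ref 2 -> FAULT, evict 3, frames=[5,2] (faults so far: 5)
  step 11: ref 2 -> HIT, frames=[5,2] (faults so far: 5)
  Optimal total faults: 5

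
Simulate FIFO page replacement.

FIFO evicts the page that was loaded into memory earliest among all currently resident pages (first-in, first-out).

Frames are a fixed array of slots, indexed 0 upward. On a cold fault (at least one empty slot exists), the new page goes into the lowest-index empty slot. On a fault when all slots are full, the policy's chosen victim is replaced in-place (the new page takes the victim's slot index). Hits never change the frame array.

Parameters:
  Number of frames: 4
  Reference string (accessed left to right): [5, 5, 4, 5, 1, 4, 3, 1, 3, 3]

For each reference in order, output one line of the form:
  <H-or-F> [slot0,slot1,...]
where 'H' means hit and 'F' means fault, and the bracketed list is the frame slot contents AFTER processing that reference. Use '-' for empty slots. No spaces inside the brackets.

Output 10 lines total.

F [5,-,-,-]
H [5,-,-,-]
F [5,4,-,-]
H [5,4,-,-]
F [5,4,1,-]
H [5,4,1,-]
F [5,4,1,3]
H [5,4,1,3]
H [5,4,1,3]
H [5,4,1,3]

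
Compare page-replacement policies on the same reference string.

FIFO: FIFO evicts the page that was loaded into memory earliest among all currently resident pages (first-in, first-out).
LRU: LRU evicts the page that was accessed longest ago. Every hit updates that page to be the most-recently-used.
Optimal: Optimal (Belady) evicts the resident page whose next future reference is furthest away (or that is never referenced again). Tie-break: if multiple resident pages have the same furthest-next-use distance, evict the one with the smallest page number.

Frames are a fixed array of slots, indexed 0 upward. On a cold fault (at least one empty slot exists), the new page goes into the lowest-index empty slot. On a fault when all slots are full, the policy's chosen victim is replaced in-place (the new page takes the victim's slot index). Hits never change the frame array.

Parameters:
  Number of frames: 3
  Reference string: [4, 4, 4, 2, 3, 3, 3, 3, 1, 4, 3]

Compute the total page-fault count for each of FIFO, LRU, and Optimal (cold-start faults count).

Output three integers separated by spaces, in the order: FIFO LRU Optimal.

Answer: 5 5 4

Derivation:
--- FIFO ---
  step 0: ref 4 -> FAULT, frames=[4,-,-] (faults so far: 1)
  step 1: ref 4 -> HIT, frames=[4,-,-] (faults so far: 1)
  step 2: ref 4 -> HIT, frames=[4,-,-] (faults so far: 1)
  step 3: ref 2 -> FAULT, frames=[4,2,-] (faults so far: 2)
  step 4: ref 3 -> FAULT, frames=[4,2,3] (faults so far: 3)
  step 5: ref 3 -> HIT, frames=[4,2,3] (faults so far: 3)
  step 6: ref 3 -> HIT, frames=[4,2,3] (faults so far: 3)
  step 7: ref 3 -> HIT, frames=[4,2,3] (faults so far: 3)
  step 8: ref 1 -> FAULT, evict 4, frames=[1,2,3] (faults so far: 4)
  step 9: ref 4 -> FAULT, evict 2, frames=[1,4,3] (faults so far: 5)
  step 10: ref 3 -> HIT, frames=[1,4,3] (faults so far: 5)
  FIFO total faults: 5
--- LRU ---
  step 0: ref 4 -> FAULT, frames=[4,-,-] (faults so far: 1)
  step 1: ref 4 -> HIT, frames=[4,-,-] (faults so far: 1)
  step 2: ref 4 -> HIT, frames=[4,-,-] (faults so far: 1)
  step 3: ref 2 -> FAULT, frames=[4,2,-] (faults so far: 2)
  step 4: ref 3 -> FAULT, frames=[4,2,3] (faults so far: 3)
  step 5: ref 3 -> HIT, frames=[4,2,3] (faults so far: 3)
  step 6: ref 3 -> HIT, frames=[4,2,3] (faults so far: 3)
  step 7: ref 3 -> HIT, frames=[4,2,3] (faults so far: 3)
  step 8: ref 1 -> FAULT, evict 4, frames=[1,2,3] (faults so far: 4)
  step 9: ref 4 -> FAULT, evict 2, frames=[1,4,3] (faults so far: 5)
  step 10: ref 3 -> HIT, frames=[1,4,3] (faults so far: 5)
  LRU total faults: 5
--- Optimal ---
  step 0: ref 4 -> FAULT, frames=[4,-,-] (faults so far: 1)
  step 1: ref 4 -> HIT, frames=[4,-,-] (faults so far: 1)
  step 2: ref 4 -> HIT, frames=[4,-,-] (faults so far: 1)
  step 3: ref 2 -> FAULT, frames=[4,2,-] (faults so far: 2)
  step 4: ref 3 -> FAULT, frames=[4,2,3] (faults so far: 3)
  step 5: ref 3 -> HIT, frames=[4,2,3] (faults so far: 3)
  step 6: ref 3 -> HIT, frames=[4,2,3] (faults so far: 3)
  step 7: ref 3 -> HIT, frames=[4,2,3] (faults so far: 3)
  step 8: ref 1 -> FAULT, evict 2, frames=[4,1,3] (faults so far: 4)
  step 9: ref 4 -> HIT, frames=[4,1,3] (faults so far: 4)
  step 10: ref 3 -> HIT, frames=[4,1,3] (faults so far: 4)
  Optimal total faults: 4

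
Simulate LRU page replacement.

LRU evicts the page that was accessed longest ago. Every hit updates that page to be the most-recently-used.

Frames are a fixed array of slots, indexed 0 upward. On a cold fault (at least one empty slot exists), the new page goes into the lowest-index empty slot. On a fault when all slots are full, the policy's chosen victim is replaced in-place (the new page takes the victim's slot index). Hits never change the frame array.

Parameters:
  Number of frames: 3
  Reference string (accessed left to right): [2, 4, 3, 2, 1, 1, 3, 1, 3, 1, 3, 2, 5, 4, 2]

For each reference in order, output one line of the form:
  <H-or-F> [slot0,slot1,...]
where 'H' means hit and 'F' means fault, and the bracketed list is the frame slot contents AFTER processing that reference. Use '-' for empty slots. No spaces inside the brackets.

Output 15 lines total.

F [2,-,-]
F [2,4,-]
F [2,4,3]
H [2,4,3]
F [2,1,3]
H [2,1,3]
H [2,1,3]
H [2,1,3]
H [2,1,3]
H [2,1,3]
H [2,1,3]
H [2,1,3]
F [2,5,3]
F [2,5,4]
H [2,5,4]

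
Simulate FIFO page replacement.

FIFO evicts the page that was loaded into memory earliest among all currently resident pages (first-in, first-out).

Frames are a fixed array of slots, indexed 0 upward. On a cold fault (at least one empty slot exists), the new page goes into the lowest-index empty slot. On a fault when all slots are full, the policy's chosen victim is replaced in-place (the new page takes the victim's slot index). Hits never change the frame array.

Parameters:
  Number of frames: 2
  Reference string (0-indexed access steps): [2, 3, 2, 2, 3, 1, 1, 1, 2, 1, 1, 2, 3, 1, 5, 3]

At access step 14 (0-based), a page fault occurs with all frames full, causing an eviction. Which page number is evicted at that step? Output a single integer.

Step 0: ref 2 -> FAULT, frames=[2,-]
Step 1: ref 3 -> FAULT, frames=[2,3]
Step 2: ref 2 -> HIT, frames=[2,3]
Step 3: ref 2 -> HIT, frames=[2,3]
Step 4: ref 3 -> HIT, frames=[2,3]
Step 5: ref 1 -> FAULT, evict 2, frames=[1,3]
Step 6: ref 1 -> HIT, frames=[1,3]
Step 7: ref 1 -> HIT, frames=[1,3]
Step 8: ref 2 -> FAULT, evict 3, frames=[1,2]
Step 9: ref 1 -> HIT, frames=[1,2]
Step 10: ref 1 -> HIT, frames=[1,2]
Step 11: ref 2 -> HIT, frames=[1,2]
Step 12: ref 3 -> FAULT, evict 1, frames=[3,2]
Step 13: ref 1 -> FAULT, evict 2, frames=[3,1]
Step 14: ref 5 -> FAULT, evict 3, frames=[5,1]
At step 14: evicted page 3

Answer: 3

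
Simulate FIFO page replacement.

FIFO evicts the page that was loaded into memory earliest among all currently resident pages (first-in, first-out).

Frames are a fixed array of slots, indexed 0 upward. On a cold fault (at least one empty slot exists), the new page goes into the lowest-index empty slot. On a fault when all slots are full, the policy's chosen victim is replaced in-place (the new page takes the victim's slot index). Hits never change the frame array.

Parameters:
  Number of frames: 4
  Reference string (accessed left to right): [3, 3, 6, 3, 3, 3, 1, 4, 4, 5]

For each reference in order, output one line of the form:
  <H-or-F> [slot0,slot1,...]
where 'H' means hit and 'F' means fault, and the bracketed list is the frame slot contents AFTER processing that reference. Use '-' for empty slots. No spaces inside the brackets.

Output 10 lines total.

F [3,-,-,-]
H [3,-,-,-]
F [3,6,-,-]
H [3,6,-,-]
H [3,6,-,-]
H [3,6,-,-]
F [3,6,1,-]
F [3,6,1,4]
H [3,6,1,4]
F [5,6,1,4]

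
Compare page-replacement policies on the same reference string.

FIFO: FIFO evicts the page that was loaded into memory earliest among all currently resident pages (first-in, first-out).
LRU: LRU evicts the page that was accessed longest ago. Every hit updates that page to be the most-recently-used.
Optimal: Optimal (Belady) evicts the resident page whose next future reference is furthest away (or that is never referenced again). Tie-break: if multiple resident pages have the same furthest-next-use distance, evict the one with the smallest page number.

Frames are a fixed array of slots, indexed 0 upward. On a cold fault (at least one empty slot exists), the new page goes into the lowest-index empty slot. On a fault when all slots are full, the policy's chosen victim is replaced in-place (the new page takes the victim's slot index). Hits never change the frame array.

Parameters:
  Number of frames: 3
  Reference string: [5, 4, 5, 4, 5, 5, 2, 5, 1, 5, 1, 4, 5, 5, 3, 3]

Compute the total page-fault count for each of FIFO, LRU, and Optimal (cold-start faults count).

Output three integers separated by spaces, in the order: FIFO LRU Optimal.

--- FIFO ---
  step 0: ref 5 -> FAULT, frames=[5,-,-] (faults so far: 1)
  step 1: ref 4 -> FAULT, frames=[5,4,-] (faults so far: 2)
  step 2: ref 5 -> HIT, frames=[5,4,-] (faults so far: 2)
  step 3: ref 4 -> HIT, frames=[5,4,-] (faults so far: 2)
  step 4: ref 5 -> HIT, frames=[5,4,-] (faults so far: 2)
  step 5: ref 5 -> HIT, frames=[5,4,-] (faults so far: 2)
  step 6: ref 2 -> FAULT, frames=[5,4,2] (faults so far: 3)
  step 7: ref 5 -> HIT, frames=[5,4,2] (faults so far: 3)
  step 8: ref 1 -> FAULT, evict 5, frames=[1,4,2] (faults so far: 4)
  step 9: ref 5 -> FAULT, evict 4, frames=[1,5,2] (faults so far: 5)
  step 10: ref 1 -> HIT, frames=[1,5,2] (faults so far: 5)
  step 11: ref 4 -> FAULT, evict 2, frames=[1,5,4] (faults so far: 6)
  step 12: ref 5 -> HIT, frames=[1,5,4] (faults so far: 6)
  step 13: ref 5 -> HIT, frames=[1,5,4] (faults so far: 6)
  step 14: ref 3 -> FAULT, evict 1, frames=[3,5,4] (faults so far: 7)
  step 15: ref 3 -> HIT, frames=[3,5,4] (faults so far: 7)
  FIFO total faults: 7
--- LRU ---
  step 0: ref 5 -> FAULT, frames=[5,-,-] (faults so far: 1)
  step 1: ref 4 -> FAULT, frames=[5,4,-] (faults so far: 2)
  step 2: ref 5 -> HIT, frames=[5,4,-] (faults so far: 2)
  step 3: ref 4 -> HIT, frames=[5,4,-] (faults so far: 2)
  step 4: ref 5 -> HIT, frames=[5,4,-] (faults so far: 2)
  step 5: ref 5 -> HIT, frames=[5,4,-] (faults so far: 2)
  step 6: ref 2 -> FAULT, frames=[5,4,2] (faults so far: 3)
  step 7: ref 5 -> HIT, frames=[5,4,2] (faults so far: 3)
  step 8: ref 1 -> FAULT, evict 4, frames=[5,1,2] (faults so far: 4)
  step 9: ref 5 -> HIT, frames=[5,1,2] (faults so far: 4)
  step 10: ref 1 -> HIT, frames=[5,1,2] (faults so far: 4)
  step 11: ref 4 -> FAULT, evict 2, frames=[5,1,4] (faults so far: 5)
  step 12: ref 5 -> HIT, frames=[5,1,4] (faults so far: 5)
  step 13: ref 5 -> HIT, frames=[5,1,4] (faults so far: 5)
  step 14: ref 3 -> FAULT, evict 1, frames=[5,3,4] (faults so far: 6)
  step 15: ref 3 -> HIT, frames=[5,3,4] (faults so far: 6)
  LRU total faults: 6
--- Optimal ---
  step 0: ref 5 -> FAULT, frames=[5,-,-] (faults so far: 1)
  step 1: ref 4 -> FAULT, frames=[5,4,-] (faults so far: 2)
  step 2: ref 5 -> HIT, frames=[5,4,-] (faults so far: 2)
  step 3: ref 4 -> HIT, frames=[5,4,-] (faults so far: 2)
  step 4: ref 5 -> HIT, frames=[5,4,-] (faults so far: 2)
  step 5: ref 5 -> HIT, frames=[5,4,-] (faults so far: 2)
  step 6: ref 2 -> FAULT, frames=[5,4,2] (faults so far: 3)
  step 7: ref 5 -> HIT, frames=[5,4,2] (faults so far: 3)
  step 8: ref 1 -> FAULT, evict 2, frames=[5,4,1] (faults so far: 4)
  step 9: ref 5 -> HIT, frames=[5,4,1] (faults so far: 4)
  step 10: ref 1 -> HIT, frames=[5,4,1] (faults so far: 4)
  step 11: ref 4 -> HIT, frames=[5,4,1] (faults so far: 4)
  step 12: ref 5 -> HIT, frames=[5,4,1] (faults so far: 4)
  step 13: ref 5 -> HIT, frames=[5,4,1] (faults so far: 4)
  step 14: ref 3 -> FAULT, evict 1, frames=[5,4,3] (faults so far: 5)
  step 15: ref 3 -> HIT, frames=[5,4,3] (faults so far: 5)
  Optimal total faults: 5

Answer: 7 6 5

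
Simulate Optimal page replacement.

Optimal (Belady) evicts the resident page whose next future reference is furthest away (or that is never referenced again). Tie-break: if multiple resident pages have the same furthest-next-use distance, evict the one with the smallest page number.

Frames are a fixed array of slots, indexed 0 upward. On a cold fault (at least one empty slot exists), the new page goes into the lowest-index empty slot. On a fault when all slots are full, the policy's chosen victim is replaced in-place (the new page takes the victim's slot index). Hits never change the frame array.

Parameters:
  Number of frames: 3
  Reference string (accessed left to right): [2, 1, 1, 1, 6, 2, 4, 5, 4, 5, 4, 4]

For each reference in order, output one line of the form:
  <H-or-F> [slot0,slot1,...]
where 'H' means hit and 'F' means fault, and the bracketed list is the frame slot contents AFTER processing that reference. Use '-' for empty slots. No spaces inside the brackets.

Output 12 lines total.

F [2,-,-]
F [2,1,-]
H [2,1,-]
H [2,1,-]
F [2,1,6]
H [2,1,6]
F [2,4,6]
F [5,4,6]
H [5,4,6]
H [5,4,6]
H [5,4,6]
H [5,4,6]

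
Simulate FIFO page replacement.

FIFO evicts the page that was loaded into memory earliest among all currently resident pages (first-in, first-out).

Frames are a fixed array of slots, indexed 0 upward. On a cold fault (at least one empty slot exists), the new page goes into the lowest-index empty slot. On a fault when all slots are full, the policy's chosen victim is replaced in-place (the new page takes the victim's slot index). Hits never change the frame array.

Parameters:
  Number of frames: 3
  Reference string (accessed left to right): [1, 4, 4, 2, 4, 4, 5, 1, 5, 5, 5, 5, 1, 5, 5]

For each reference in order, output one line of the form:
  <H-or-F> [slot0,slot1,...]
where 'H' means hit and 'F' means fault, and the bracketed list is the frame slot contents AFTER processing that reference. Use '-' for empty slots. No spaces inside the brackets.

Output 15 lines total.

F [1,-,-]
F [1,4,-]
H [1,4,-]
F [1,4,2]
H [1,4,2]
H [1,4,2]
F [5,4,2]
F [5,1,2]
H [5,1,2]
H [5,1,2]
H [5,1,2]
H [5,1,2]
H [5,1,2]
H [5,1,2]
H [5,1,2]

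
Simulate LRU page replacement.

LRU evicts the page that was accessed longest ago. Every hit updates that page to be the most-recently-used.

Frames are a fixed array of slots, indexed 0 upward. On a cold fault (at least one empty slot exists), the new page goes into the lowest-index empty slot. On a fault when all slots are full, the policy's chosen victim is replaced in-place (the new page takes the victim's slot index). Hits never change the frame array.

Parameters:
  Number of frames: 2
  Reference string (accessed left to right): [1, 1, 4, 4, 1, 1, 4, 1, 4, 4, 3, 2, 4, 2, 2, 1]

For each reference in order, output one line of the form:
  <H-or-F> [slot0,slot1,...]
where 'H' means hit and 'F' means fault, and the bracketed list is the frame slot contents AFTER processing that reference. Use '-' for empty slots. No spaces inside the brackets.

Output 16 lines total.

F [1,-]
H [1,-]
F [1,4]
H [1,4]
H [1,4]
H [1,4]
H [1,4]
H [1,4]
H [1,4]
H [1,4]
F [3,4]
F [3,2]
F [4,2]
H [4,2]
H [4,2]
F [1,2]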